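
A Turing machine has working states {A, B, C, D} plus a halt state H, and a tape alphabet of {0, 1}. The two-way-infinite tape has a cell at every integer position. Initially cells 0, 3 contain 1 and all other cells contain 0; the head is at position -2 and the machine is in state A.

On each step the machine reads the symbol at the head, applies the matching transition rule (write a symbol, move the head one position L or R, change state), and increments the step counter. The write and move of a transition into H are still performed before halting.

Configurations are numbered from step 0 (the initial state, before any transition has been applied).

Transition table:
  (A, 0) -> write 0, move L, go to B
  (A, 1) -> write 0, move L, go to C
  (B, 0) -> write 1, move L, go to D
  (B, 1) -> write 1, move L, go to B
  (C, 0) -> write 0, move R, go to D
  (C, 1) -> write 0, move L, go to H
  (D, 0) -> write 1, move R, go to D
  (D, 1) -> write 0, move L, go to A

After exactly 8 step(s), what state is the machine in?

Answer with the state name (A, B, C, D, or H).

Answer: D

Derivation:
Step 1: in state A at pos -2, read 0 -> (A,0)->write 0,move L,goto B. Now: state=B, head=-3, tape[-4..4]=000010010 (head:  ^)
Step 2: in state B at pos -3, read 0 -> (B,0)->write 1,move L,goto D. Now: state=D, head=-4, tape[-5..4]=0010010010 (head:  ^)
Step 3: in state D at pos -4, read 0 -> (D,0)->write 1,move R,goto D. Now: state=D, head=-3, tape[-5..4]=0110010010 (head:   ^)
Step 4: in state D at pos -3, read 1 -> (D,1)->write 0,move L,goto A. Now: state=A, head=-4, tape[-5..4]=0100010010 (head:  ^)
Step 5: in state A at pos -4, read 1 -> (A,1)->write 0,move L,goto C. Now: state=C, head=-5, tape[-6..4]=00000010010 (head:  ^)
Step 6: in state C at pos -5, read 0 -> (C,0)->write 0,move R,goto D. Now: state=D, head=-4, tape[-6..4]=00000010010 (head:   ^)
Step 7: in state D at pos -4, read 0 -> (D,0)->write 1,move R,goto D. Now: state=D, head=-3, tape[-6..4]=00100010010 (head:    ^)
Step 8: in state D at pos -3, read 0 -> (D,0)->write 1,move R,goto D. Now: state=D, head=-2, tape[-6..4]=00110010010 (head:     ^)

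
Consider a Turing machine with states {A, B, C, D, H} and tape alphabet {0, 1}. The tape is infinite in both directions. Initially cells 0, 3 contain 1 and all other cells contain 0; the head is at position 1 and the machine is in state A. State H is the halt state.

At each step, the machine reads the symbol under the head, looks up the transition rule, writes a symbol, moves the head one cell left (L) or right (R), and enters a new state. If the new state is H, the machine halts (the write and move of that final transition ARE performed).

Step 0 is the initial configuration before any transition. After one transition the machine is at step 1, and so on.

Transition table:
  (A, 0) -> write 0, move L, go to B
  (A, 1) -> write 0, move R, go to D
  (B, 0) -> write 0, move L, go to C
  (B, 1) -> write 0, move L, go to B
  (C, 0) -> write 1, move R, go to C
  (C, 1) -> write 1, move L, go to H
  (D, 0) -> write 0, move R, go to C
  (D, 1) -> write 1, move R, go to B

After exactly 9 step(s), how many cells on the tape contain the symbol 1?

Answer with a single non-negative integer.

Step 1: in state A at pos 1, read 0 -> (A,0)->write 0,move L,goto B. Now: state=B, head=0, tape[-1..4]=010010 (head:  ^)
Step 2: in state B at pos 0, read 1 -> (B,1)->write 0,move L,goto B. Now: state=B, head=-1, tape[-2..4]=0000010 (head:  ^)
Step 3: in state B at pos -1, read 0 -> (B,0)->write 0,move L,goto C. Now: state=C, head=-2, tape[-3..4]=00000010 (head:  ^)
Step 4: in state C at pos -2, read 0 -> (C,0)->write 1,move R,goto C. Now: state=C, head=-1, tape[-3..4]=01000010 (head:   ^)
Step 5: in state C at pos -1, read 0 -> (C,0)->write 1,move R,goto C. Now: state=C, head=0, tape[-3..4]=01100010 (head:    ^)
Step 6: in state C at pos 0, read 0 -> (C,0)->write 1,move R,goto C. Now: state=C, head=1, tape[-3..4]=01110010 (head:     ^)
Step 7: in state C at pos 1, read 0 -> (C,0)->write 1,move R,goto C. Now: state=C, head=2, tape[-3..4]=01111010 (head:      ^)
Step 8: in state C at pos 2, read 0 -> (C,0)->write 1,move R,goto C. Now: state=C, head=3, tape[-3..4]=01111110 (head:       ^)
Step 9: in state C at pos 3, read 1 -> (C,1)->write 1,move L,goto H. Now: state=H, head=2, tape[-3..4]=01111110 (head:      ^)
Cells containing 1 after step 9: {-2, -1, 0, 1, 2, 3} -> 6 cell(s)

Answer: 6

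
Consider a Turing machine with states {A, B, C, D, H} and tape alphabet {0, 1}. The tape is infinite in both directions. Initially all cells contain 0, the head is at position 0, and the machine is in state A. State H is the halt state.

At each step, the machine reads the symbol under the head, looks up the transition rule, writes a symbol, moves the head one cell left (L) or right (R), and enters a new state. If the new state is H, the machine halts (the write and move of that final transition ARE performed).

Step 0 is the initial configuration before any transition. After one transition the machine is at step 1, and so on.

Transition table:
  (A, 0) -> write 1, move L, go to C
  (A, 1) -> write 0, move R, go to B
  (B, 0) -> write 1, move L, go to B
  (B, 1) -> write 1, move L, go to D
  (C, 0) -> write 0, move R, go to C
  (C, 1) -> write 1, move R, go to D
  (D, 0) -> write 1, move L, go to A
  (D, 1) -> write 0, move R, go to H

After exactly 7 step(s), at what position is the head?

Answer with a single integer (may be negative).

Step 1: in state A at pos 0, read 0 -> (A,0)->write 1,move L,goto C. Now: state=C, head=-1, tape[-2..1]=0010 (head:  ^)
Step 2: in state C at pos -1, read 0 -> (C,0)->write 0,move R,goto C. Now: state=C, head=0, tape[-2..1]=0010 (head:   ^)
Step 3: in state C at pos 0, read 1 -> (C,1)->write 1,move R,goto D. Now: state=D, head=1, tape[-2..2]=00100 (head:    ^)
Step 4: in state D at pos 1, read 0 -> (D,0)->write 1,move L,goto A. Now: state=A, head=0, tape[-2..2]=00110 (head:   ^)
Step 5: in state A at pos 0, read 1 -> (A,1)->write 0,move R,goto B. Now: state=B, head=1, tape[-2..2]=00010 (head:    ^)
Step 6: in state B at pos 1, read 1 -> (B,1)->write 1,move L,goto D. Now: state=D, head=0, tape[-2..2]=00010 (head:   ^)
Step 7: in state D at pos 0, read 0 -> (D,0)->write 1,move L,goto A. Now: state=A, head=-1, tape[-2..2]=00110 (head:  ^)

Answer: -1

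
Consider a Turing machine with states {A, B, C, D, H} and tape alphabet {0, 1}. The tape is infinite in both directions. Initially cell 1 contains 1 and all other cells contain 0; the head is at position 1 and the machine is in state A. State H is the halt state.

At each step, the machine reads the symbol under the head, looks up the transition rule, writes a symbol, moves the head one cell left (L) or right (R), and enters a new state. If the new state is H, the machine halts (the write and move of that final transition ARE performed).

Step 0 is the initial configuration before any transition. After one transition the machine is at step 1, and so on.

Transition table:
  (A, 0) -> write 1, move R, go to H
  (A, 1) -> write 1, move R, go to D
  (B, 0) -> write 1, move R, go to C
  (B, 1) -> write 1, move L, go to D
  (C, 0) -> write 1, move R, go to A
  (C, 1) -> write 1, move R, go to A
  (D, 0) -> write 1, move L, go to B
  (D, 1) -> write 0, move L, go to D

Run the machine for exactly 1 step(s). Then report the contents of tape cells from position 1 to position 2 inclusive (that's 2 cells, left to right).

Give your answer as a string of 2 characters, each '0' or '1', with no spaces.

Step 1: in state A at pos 1, read 1 -> (A,1)->write 1,move R,goto D. Now: state=D, head=2, tape[0..3]=0100 (head:   ^)

Answer: 10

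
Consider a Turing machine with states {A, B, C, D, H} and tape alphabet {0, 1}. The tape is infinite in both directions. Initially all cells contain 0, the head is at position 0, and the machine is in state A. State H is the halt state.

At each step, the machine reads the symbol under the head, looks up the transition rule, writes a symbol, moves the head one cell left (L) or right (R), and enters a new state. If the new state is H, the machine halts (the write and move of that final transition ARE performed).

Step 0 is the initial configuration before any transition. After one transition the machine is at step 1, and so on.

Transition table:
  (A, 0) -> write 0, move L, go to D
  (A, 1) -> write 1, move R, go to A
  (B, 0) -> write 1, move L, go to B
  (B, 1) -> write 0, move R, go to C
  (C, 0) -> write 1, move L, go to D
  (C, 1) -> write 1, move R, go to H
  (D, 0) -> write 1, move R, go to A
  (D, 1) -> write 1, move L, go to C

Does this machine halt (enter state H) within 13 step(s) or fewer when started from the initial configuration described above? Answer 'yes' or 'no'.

Step 1: in state A at pos 0, read 0 -> (A,0)->write 0,move L,goto D. Now: state=D, head=-1, tape[-2..1]=0000 (head:  ^)
Step 2: in state D at pos -1, read 0 -> (D,0)->write 1,move R,goto A. Now: state=A, head=0, tape[-2..1]=0100 (head:   ^)
Step 3: in state A at pos 0, read 0 -> (A,0)->write 0,move L,goto D. Now: state=D, head=-1, tape[-2..1]=0100 (head:  ^)
Step 4: in state D at pos -1, read 1 -> (D,1)->write 1,move L,goto C. Now: state=C, head=-2, tape[-3..1]=00100 (head:  ^)
Step 5: in state C at pos -2, read 0 -> (C,0)->write 1,move L,goto D. Now: state=D, head=-3, tape[-4..1]=001100 (head:  ^)
Step 6: in state D at pos -3, read 0 -> (D,0)->write 1,move R,goto A. Now: state=A, head=-2, tape[-4..1]=011100 (head:   ^)
Step 7: in state A at pos -2, read 1 -> (A,1)->write 1,move R,goto A. Now: state=A, head=-1, tape[-4..1]=011100 (head:    ^)
Step 8: in state A at pos -1, read 1 -> (A,1)->write 1,move R,goto A. Now: state=A, head=0, tape[-4..1]=011100 (head:     ^)
Step 9: in state A at pos 0, read 0 -> (A,0)->write 0,move L,goto D. Now: state=D, head=-1, tape[-4..1]=011100 (head:    ^)
Step 10: in state D at pos -1, read 1 -> (D,1)->write 1,move L,goto C. Now: state=C, head=-2, tape[-4..1]=011100 (head:   ^)
Step 11: in state C at pos -2, read 1 -> (C,1)->write 1,move R,goto H. Now: state=H, head=-1, tape[-4..1]=011100 (head:    ^)
State H reached at step 11; 11 <= 13 -> yes

Answer: yes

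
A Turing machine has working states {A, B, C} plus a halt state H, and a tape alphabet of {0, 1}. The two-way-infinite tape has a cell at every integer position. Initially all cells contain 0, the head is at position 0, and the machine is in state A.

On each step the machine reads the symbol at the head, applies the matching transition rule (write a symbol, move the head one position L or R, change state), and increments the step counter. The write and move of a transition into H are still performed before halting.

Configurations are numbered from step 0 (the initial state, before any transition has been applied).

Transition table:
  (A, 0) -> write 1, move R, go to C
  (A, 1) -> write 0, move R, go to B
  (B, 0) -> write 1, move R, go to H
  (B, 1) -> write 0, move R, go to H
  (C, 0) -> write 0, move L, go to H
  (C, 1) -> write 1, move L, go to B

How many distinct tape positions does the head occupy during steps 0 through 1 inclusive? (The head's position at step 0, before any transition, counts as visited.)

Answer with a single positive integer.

Answer: 2

Derivation:
Step 1: in state A at pos 0, read 0 -> (A,0)->write 1,move R,goto C. Now: state=C, head=1, tape[-1..2]=0100 (head:   ^)
Head positions at steps 0..1: starting at 0, distinct positions visited = {0, 1} -> 2 position(s)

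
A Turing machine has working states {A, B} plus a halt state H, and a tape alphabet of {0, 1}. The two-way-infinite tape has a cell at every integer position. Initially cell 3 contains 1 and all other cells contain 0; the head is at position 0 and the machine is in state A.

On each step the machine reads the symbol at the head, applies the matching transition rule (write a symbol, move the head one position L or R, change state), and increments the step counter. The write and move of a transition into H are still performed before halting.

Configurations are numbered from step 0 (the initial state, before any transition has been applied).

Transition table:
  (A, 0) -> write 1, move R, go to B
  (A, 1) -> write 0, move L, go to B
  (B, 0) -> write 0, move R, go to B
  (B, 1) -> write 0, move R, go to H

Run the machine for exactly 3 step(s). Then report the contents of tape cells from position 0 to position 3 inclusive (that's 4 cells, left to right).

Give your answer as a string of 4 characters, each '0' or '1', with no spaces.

Step 1: in state A at pos 0, read 0 -> (A,0)->write 1,move R,goto B. Now: state=B, head=1, tape[-1..4]=010010 (head:   ^)
Step 2: in state B at pos 1, read 0 -> (B,0)->write 0,move R,goto B. Now: state=B, head=2, tape[-1..4]=010010 (head:    ^)
Step 3: in state B at pos 2, read 0 -> (B,0)->write 0,move R,goto B. Now: state=B, head=3, tape[-1..4]=010010 (head:     ^)

Answer: 1001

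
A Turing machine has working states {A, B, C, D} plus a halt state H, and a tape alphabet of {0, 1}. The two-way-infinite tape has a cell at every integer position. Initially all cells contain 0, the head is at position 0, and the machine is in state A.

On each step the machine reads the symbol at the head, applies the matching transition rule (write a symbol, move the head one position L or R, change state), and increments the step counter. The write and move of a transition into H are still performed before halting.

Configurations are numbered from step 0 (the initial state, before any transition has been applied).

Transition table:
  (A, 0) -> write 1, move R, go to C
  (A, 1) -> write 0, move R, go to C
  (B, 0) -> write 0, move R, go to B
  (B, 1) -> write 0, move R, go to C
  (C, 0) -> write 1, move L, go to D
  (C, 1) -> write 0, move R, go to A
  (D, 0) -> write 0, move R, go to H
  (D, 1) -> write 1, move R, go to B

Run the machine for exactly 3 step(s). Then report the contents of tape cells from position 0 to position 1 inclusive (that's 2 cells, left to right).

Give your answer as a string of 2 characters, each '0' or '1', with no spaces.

Step 1: in state A at pos 0, read 0 -> (A,0)->write 1,move R,goto C. Now: state=C, head=1, tape[-1..2]=0100 (head:   ^)
Step 2: in state C at pos 1, read 0 -> (C,0)->write 1,move L,goto D. Now: state=D, head=0, tape[-1..2]=0110 (head:  ^)
Step 3: in state D at pos 0, read 1 -> (D,1)->write 1,move R,goto B. Now: state=B, head=1, tape[-1..2]=0110 (head:   ^)

Answer: 11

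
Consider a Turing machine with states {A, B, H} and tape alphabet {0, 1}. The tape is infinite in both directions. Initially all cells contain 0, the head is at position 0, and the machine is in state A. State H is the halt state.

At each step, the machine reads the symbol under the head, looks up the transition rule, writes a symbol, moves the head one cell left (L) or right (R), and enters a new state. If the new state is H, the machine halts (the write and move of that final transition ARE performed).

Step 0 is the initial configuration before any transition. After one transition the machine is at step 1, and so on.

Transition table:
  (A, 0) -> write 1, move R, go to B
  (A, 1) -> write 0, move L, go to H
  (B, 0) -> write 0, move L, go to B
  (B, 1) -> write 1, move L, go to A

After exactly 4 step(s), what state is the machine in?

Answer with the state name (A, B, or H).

Step 1: in state A at pos 0, read 0 -> (A,0)->write 1,move R,goto B. Now: state=B, head=1, tape[-1..2]=0100 (head:   ^)
Step 2: in state B at pos 1, read 0 -> (B,0)->write 0,move L,goto B. Now: state=B, head=0, tape[-1..2]=0100 (head:  ^)
Step 3: in state B at pos 0, read 1 -> (B,1)->write 1,move L,goto A. Now: state=A, head=-1, tape[-2..2]=00100 (head:  ^)
Step 4: in state A at pos -1, read 0 -> (A,0)->write 1,move R,goto B. Now: state=B, head=0, tape[-2..2]=01100 (head:   ^)

Answer: B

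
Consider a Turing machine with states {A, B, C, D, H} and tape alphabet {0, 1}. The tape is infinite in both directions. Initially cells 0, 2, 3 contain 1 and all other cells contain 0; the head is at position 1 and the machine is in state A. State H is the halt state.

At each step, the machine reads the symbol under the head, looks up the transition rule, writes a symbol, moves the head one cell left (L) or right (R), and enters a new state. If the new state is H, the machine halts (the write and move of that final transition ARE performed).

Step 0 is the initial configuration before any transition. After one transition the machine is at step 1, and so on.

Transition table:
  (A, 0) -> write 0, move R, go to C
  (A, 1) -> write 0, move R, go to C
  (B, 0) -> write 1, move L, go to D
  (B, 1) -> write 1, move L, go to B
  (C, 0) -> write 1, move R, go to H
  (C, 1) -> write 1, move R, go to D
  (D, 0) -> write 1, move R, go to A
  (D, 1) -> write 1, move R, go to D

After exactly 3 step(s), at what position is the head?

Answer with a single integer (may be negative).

Step 1: in state A at pos 1, read 0 -> (A,0)->write 0,move R,goto C. Now: state=C, head=2, tape[-1..4]=010110 (head:    ^)
Step 2: in state C at pos 2, read 1 -> (C,1)->write 1,move R,goto D. Now: state=D, head=3, tape[-1..4]=010110 (head:     ^)
Step 3: in state D at pos 3, read 1 -> (D,1)->write 1,move R,goto D. Now: state=D, head=4, tape[-1..5]=0101100 (head:      ^)

Answer: 4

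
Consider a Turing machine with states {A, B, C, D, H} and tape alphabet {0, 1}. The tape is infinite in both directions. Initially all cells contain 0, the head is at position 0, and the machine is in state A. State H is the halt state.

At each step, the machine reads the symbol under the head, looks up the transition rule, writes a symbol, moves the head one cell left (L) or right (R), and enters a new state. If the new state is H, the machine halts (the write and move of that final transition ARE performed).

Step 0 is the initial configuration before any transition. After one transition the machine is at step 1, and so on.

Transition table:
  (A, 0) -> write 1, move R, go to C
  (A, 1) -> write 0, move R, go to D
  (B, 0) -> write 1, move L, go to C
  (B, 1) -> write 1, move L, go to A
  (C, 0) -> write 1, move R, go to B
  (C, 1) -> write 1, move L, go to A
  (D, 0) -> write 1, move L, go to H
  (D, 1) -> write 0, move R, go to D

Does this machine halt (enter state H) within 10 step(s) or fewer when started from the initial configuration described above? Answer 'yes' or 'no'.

Step 1: in state A at pos 0, read 0 -> (A,0)->write 1,move R,goto C. Now: state=C, head=1, tape[-1..2]=0100 (head:   ^)
Step 2: in state C at pos 1, read 0 -> (C,0)->write 1,move R,goto B. Now: state=B, head=2, tape[-1..3]=01100 (head:    ^)
Step 3: in state B at pos 2, read 0 -> (B,0)->write 1,move L,goto C. Now: state=C, head=1, tape[-1..3]=01110 (head:   ^)
Step 4: in state C at pos 1, read 1 -> (C,1)->write 1,move L,goto A. Now: state=A, head=0, tape[-1..3]=01110 (head:  ^)
Step 5: in state A at pos 0, read 1 -> (A,1)->write 0,move R,goto D. Now: state=D, head=1, tape[-1..3]=00110 (head:   ^)
Step 6: in state D at pos 1, read 1 -> (D,1)->write 0,move R,goto D. Now: state=D, head=2, tape[-1..3]=00010 (head:    ^)
Step 7: in state D at pos 2, read 1 -> (D,1)->write 0,move R,goto D. Now: state=D, head=3, tape[-1..4]=000000 (head:     ^)
Step 8: in state D at pos 3, read 0 -> (D,0)->write 1,move L,goto H. Now: state=H, head=2, tape[-1..4]=000010 (head:    ^)
State H reached at step 8; 8 <= 10 -> yes

Answer: yes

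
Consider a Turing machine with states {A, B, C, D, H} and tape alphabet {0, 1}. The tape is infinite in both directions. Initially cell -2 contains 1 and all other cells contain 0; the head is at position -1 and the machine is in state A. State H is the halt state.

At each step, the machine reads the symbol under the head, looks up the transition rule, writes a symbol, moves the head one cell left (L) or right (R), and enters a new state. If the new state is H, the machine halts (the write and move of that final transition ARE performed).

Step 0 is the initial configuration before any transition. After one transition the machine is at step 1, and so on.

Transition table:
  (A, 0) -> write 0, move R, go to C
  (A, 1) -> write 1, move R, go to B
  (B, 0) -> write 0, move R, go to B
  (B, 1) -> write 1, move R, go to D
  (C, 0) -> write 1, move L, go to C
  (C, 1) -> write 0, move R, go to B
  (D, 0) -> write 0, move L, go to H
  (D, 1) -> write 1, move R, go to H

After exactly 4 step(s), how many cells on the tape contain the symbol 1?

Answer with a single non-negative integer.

Answer: 2

Derivation:
Step 1: in state A at pos -1, read 0 -> (A,0)->write 0,move R,goto C. Now: state=C, head=0, tape[-3..1]=01000 (head:    ^)
Step 2: in state C at pos 0, read 0 -> (C,0)->write 1,move L,goto C. Now: state=C, head=-1, tape[-3..1]=01010 (head:   ^)
Step 3: in state C at pos -1, read 0 -> (C,0)->write 1,move L,goto C. Now: state=C, head=-2, tape[-3..1]=01110 (head:  ^)
Step 4: in state C at pos -2, read 1 -> (C,1)->write 0,move R,goto B. Now: state=B, head=-1, tape[-3..1]=00110 (head:   ^)
Cells containing 1 after step 4: {-1, 0} -> 2 cell(s)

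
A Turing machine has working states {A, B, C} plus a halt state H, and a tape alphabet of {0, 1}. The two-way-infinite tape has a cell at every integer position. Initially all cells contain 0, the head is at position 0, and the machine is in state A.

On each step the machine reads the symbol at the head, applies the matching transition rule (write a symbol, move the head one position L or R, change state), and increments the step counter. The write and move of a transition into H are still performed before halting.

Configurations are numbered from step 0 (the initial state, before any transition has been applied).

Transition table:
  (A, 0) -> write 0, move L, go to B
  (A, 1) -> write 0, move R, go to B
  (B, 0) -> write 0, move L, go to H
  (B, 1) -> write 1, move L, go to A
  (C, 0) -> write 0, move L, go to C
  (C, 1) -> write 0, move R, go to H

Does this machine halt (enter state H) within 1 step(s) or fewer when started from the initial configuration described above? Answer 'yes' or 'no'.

Answer: no

Derivation:
Step 1: in state A at pos 0, read 0 -> (A,0)->write 0,move L,goto B. Now: state=B, head=-1, tape[-2..1]=0000 (head:  ^)
After 1 step(s): state = B (not H) -> not halted within 1 -> no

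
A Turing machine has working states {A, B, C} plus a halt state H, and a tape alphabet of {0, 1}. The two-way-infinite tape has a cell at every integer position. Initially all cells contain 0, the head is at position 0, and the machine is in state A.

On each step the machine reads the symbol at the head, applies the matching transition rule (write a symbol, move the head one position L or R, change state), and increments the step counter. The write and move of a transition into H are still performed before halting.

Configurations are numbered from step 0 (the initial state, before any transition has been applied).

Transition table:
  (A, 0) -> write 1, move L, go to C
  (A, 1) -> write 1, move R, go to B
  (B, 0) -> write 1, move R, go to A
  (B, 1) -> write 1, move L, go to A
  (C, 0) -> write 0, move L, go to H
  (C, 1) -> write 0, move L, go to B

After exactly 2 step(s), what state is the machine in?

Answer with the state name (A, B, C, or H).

Step 1: in state A at pos 0, read 0 -> (A,0)->write 1,move L,goto C. Now: state=C, head=-1, tape[-2..1]=0010 (head:  ^)
Step 2: in state C at pos -1, read 0 -> (C,0)->write 0,move L,goto H. Now: state=H, head=-2, tape[-3..1]=00010 (head:  ^)

Answer: H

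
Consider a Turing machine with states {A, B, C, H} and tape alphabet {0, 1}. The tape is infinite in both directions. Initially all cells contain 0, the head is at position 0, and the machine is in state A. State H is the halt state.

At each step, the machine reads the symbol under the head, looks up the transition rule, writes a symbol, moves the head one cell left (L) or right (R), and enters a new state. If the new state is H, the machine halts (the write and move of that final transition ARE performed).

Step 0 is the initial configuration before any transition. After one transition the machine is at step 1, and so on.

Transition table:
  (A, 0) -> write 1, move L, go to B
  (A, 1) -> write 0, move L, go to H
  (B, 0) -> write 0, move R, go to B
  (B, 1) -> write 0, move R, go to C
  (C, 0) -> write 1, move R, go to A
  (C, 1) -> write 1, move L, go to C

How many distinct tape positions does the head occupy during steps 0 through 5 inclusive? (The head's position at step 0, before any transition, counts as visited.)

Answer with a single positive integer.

Step 1: in state A at pos 0, read 0 -> (A,0)->write 1,move L,goto B. Now: state=B, head=-1, tape[-2..1]=0010 (head:  ^)
Step 2: in state B at pos -1, read 0 -> (B,0)->write 0,move R,goto B. Now: state=B, head=0, tape[-2..1]=0010 (head:   ^)
Step 3: in state B at pos 0, read 1 -> (B,1)->write 0,move R,goto C. Now: state=C, head=1, tape[-2..2]=00000 (head:    ^)
Step 4: in state C at pos 1, read 0 -> (C,0)->write 1,move R,goto A. Now: state=A, head=2, tape[-2..3]=000100 (head:     ^)
Step 5: in state A at pos 2, read 0 -> (A,0)->write 1,move L,goto B. Now: state=B, head=1, tape[-2..3]=000110 (head:    ^)
Head positions at steps 0..5: starting at 0, distinct positions visited = {-1, 0, 1, 2} -> 4 position(s)

Answer: 4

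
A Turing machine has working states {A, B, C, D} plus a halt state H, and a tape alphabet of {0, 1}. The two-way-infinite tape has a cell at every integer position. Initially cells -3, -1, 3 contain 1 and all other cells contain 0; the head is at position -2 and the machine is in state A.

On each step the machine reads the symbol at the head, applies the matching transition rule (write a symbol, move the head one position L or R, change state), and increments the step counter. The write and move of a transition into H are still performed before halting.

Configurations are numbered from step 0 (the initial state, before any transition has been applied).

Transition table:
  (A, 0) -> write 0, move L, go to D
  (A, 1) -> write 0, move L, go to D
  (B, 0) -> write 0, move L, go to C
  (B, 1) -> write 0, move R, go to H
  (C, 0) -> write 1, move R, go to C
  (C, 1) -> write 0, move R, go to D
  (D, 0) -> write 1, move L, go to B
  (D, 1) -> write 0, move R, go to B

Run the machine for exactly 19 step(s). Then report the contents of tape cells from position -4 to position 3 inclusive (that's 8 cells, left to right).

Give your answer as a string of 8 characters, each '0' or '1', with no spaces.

Step 1: in state A at pos -2, read 0 -> (A,0)->write 0,move L,goto D. Now: state=D, head=-3, tape[-4..4]=010100010 (head:  ^)
Step 2: in state D at pos -3, read 1 -> (D,1)->write 0,move R,goto B. Now: state=B, head=-2, tape[-4..4]=000100010 (head:   ^)
Step 3: in state B at pos -2, read 0 -> (B,0)->write 0,move L,goto C. Now: state=C, head=-3, tape[-4..4]=000100010 (head:  ^)
Step 4: in state C at pos -3, read 0 -> (C,0)->write 1,move R,goto C. Now: state=C, head=-2, tape[-4..4]=010100010 (head:   ^)
Step 5: in state C at pos -2, read 0 -> (C,0)->write 1,move R,goto C. Now: state=C, head=-1, tape[-4..4]=011100010 (head:    ^)
Step 6: in state C at pos -1, read 1 -> (C,1)->write 0,move R,goto D. Now: state=D, head=0, tape[-4..4]=011000010 (head:     ^)
Step 7: in state D at pos 0, read 0 -> (D,0)->write 1,move L,goto B. Now: state=B, head=-1, tape[-4..4]=011010010 (head:    ^)
Step 8: in state B at pos -1, read 0 -> (B,0)->write 0,move L,goto C. Now: state=C, head=-2, tape[-4..4]=011010010 (head:   ^)
Step 9: in state C at pos -2, read 1 -> (C,1)->write 0,move R,goto D. Now: state=D, head=-1, tape[-4..4]=010010010 (head:    ^)
Step 10: in state D at pos -1, read 0 -> (D,0)->write 1,move L,goto B. Now: state=B, head=-2, tape[-4..4]=010110010 (head:   ^)
Step 11: in state B at pos -2, read 0 -> (B,0)->write 0,move L,goto C. Now: state=C, head=-3, tape[-4..4]=010110010 (head:  ^)
Step 12: in state C at pos -3, read 1 -> (C,1)->write 0,move R,goto D. Now: state=D, head=-2, tape[-4..4]=000110010 (head:   ^)
Step 13: in state D at pos -2, read 0 -> (D,0)->write 1,move L,goto B. Now: state=B, head=-3, tape[-4..4]=001110010 (head:  ^)
Step 14: in state B at pos -3, read 0 -> (B,0)->write 0,move L,goto C. Now: state=C, head=-4, tape[-5..4]=0001110010 (head:  ^)
Step 15: in state C at pos -4, read 0 -> (C,0)->write 1,move R,goto C. Now: state=C, head=-3, tape[-5..4]=0101110010 (head:   ^)
Step 16: in state C at pos -3, read 0 -> (C,0)->write 1,move R,goto C. Now: state=C, head=-2, tape[-5..4]=0111110010 (head:    ^)
Step 17: in state C at pos -2, read 1 -> (C,1)->write 0,move R,goto D. Now: state=D, head=-1, tape[-5..4]=0110110010 (head:     ^)
Step 18: in state D at pos -1, read 1 -> (D,1)->write 0,move R,goto B. Now: state=B, head=0, tape[-5..4]=0110010010 (head:      ^)
Step 19: in state B at pos 0, read 1 -> (B,1)->write 0,move R,goto H. Now: state=H, head=1, tape[-5..4]=0110000010 (head:       ^)

Answer: 11000001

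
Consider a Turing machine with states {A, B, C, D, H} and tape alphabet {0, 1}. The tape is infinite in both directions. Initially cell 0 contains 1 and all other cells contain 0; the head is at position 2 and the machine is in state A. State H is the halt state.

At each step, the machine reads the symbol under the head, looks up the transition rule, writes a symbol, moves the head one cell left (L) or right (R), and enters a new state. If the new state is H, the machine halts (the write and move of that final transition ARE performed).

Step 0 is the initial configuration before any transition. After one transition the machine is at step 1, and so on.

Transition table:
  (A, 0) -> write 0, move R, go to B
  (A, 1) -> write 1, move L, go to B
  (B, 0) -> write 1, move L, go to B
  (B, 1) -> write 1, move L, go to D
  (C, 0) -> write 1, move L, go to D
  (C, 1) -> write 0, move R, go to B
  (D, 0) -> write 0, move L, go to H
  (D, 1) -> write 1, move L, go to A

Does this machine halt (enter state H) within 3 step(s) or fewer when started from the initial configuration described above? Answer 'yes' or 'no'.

Step 1: in state A at pos 2, read 0 -> (A,0)->write 0,move R,goto B. Now: state=B, head=3, tape[-1..4]=010000 (head:     ^)
Step 2: in state B at pos 3, read 0 -> (B,0)->write 1,move L,goto B. Now: state=B, head=2, tape[-1..4]=010010 (head:    ^)
Step 3: in state B at pos 2, read 0 -> (B,0)->write 1,move L,goto B. Now: state=B, head=1, tape[-1..4]=010110 (head:   ^)
After 3 step(s): state = B (not H) -> not halted within 3 -> no

Answer: no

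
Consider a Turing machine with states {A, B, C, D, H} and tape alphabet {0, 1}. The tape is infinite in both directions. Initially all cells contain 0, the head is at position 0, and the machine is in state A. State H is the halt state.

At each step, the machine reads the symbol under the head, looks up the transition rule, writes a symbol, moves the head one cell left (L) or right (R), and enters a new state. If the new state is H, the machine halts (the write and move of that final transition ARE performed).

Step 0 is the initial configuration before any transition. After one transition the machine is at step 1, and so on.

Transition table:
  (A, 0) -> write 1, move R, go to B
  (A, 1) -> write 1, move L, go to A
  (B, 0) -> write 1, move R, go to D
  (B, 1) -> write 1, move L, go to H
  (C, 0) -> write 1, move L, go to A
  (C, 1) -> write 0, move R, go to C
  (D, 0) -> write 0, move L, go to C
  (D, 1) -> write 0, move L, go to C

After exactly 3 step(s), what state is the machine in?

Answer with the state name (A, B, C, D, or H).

Step 1: in state A at pos 0, read 0 -> (A,0)->write 1,move R,goto B. Now: state=B, head=1, tape[-1..2]=0100 (head:   ^)
Step 2: in state B at pos 1, read 0 -> (B,0)->write 1,move R,goto D. Now: state=D, head=2, tape[-1..3]=01100 (head:    ^)
Step 3: in state D at pos 2, read 0 -> (D,0)->write 0,move L,goto C. Now: state=C, head=1, tape[-1..3]=01100 (head:   ^)

Answer: C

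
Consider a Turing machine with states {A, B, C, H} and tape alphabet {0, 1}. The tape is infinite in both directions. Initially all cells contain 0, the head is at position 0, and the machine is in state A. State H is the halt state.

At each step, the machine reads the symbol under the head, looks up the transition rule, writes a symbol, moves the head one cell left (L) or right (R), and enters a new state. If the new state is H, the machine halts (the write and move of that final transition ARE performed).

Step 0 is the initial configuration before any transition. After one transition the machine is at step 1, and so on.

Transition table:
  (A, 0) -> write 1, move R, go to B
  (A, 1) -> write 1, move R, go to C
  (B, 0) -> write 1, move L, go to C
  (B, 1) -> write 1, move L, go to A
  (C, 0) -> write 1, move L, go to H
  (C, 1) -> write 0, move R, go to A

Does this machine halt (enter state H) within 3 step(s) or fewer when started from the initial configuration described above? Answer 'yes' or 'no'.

Step 1: in state A at pos 0, read 0 -> (A,0)->write 1,move R,goto B. Now: state=B, head=1, tape[-1..2]=0100 (head:   ^)
Step 2: in state B at pos 1, read 0 -> (B,0)->write 1,move L,goto C. Now: state=C, head=0, tape[-1..2]=0110 (head:  ^)
Step 3: in state C at pos 0, read 1 -> (C,1)->write 0,move R,goto A. Now: state=A, head=1, tape[-1..2]=0010 (head:   ^)
After 3 step(s): state = A (not H) -> not halted within 3 -> no

Answer: no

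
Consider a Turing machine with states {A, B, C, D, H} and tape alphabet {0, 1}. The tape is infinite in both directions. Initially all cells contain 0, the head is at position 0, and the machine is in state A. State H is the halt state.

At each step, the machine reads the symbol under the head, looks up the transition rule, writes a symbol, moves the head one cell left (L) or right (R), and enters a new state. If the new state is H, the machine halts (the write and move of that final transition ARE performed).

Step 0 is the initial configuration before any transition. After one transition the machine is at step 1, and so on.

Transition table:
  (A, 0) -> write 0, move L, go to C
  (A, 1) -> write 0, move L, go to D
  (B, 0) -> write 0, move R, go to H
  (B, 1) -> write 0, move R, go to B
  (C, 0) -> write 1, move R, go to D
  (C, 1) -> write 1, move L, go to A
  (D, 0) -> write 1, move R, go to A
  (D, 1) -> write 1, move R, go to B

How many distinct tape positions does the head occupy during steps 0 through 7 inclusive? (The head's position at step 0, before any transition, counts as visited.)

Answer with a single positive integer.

Answer: 4

Derivation:
Step 1: in state A at pos 0, read 0 -> (A,0)->write 0,move L,goto C. Now: state=C, head=-1, tape[-2..1]=0000 (head:  ^)
Step 2: in state C at pos -1, read 0 -> (C,0)->write 1,move R,goto D. Now: state=D, head=0, tape[-2..1]=0100 (head:   ^)
Step 3: in state D at pos 0, read 0 -> (D,0)->write 1,move R,goto A. Now: state=A, head=1, tape[-2..2]=01100 (head:    ^)
Step 4: in state A at pos 1, read 0 -> (A,0)->write 0,move L,goto C. Now: state=C, head=0, tape[-2..2]=01100 (head:   ^)
Step 5: in state C at pos 0, read 1 -> (C,1)->write 1,move L,goto A. Now: state=A, head=-1, tape[-2..2]=01100 (head:  ^)
Step 6: in state A at pos -1, read 1 -> (A,1)->write 0,move L,goto D. Now: state=D, head=-2, tape[-3..2]=000100 (head:  ^)
Step 7: in state D at pos -2, read 0 -> (D,0)->write 1,move R,goto A. Now: state=A, head=-1, tape[-3..2]=010100 (head:   ^)
Head positions at steps 0..7: starting at 0, distinct positions visited = {-2, -1, 0, 1} -> 4 position(s)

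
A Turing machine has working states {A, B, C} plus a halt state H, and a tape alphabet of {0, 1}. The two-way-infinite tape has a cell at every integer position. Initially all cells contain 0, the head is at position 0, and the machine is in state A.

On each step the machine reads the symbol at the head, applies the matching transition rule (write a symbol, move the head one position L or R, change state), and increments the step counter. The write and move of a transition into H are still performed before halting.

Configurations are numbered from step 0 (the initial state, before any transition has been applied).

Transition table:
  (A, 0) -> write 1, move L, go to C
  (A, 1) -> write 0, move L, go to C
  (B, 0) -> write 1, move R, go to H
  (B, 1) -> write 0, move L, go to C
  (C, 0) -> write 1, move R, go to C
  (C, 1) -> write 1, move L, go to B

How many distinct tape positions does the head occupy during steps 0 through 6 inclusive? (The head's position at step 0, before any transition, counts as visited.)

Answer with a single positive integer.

Answer: 3

Derivation:
Step 1: in state A at pos 0, read 0 -> (A,0)->write 1,move L,goto C. Now: state=C, head=-1, tape[-2..1]=0010 (head:  ^)
Step 2: in state C at pos -1, read 0 -> (C,0)->write 1,move R,goto C. Now: state=C, head=0, tape[-2..1]=0110 (head:   ^)
Step 3: in state C at pos 0, read 1 -> (C,1)->write 1,move L,goto B. Now: state=B, head=-1, tape[-2..1]=0110 (head:  ^)
Step 4: in state B at pos -1, read 1 -> (B,1)->write 0,move L,goto C. Now: state=C, head=-2, tape[-3..1]=00010 (head:  ^)
Step 5: in state C at pos -2, read 0 -> (C,0)->write 1,move R,goto C. Now: state=C, head=-1, tape[-3..1]=01010 (head:   ^)
Step 6: in state C at pos -1, read 0 -> (C,0)->write 1,move R,goto C. Now: state=C, head=0, tape[-3..1]=01110 (head:    ^)
Head positions at steps 0..6: starting at 0, distinct positions visited = {-2, -1, 0} -> 3 position(s)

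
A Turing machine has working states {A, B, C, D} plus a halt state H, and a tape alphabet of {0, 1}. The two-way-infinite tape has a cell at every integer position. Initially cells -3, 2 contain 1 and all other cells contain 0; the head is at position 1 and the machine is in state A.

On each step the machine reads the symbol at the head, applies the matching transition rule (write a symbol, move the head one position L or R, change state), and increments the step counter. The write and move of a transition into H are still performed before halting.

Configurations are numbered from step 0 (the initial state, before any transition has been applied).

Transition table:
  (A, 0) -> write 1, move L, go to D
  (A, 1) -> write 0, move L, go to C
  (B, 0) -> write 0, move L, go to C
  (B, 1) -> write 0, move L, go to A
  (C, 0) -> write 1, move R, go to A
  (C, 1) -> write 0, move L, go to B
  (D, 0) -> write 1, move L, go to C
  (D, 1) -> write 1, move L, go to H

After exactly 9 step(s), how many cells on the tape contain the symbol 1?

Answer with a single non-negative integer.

Answer: 3

Derivation:
Step 1: in state A at pos 1, read 0 -> (A,0)->write 1,move L,goto D. Now: state=D, head=0, tape[-4..3]=01000110 (head:     ^)
Step 2: in state D at pos 0, read 0 -> (D,0)->write 1,move L,goto C. Now: state=C, head=-1, tape[-4..3]=01001110 (head:    ^)
Step 3: in state C at pos -1, read 0 -> (C,0)->write 1,move R,goto A. Now: state=A, head=0, tape[-4..3]=01011110 (head:     ^)
Step 4: in state A at pos 0, read 1 -> (A,1)->write 0,move L,goto C. Now: state=C, head=-1, tape[-4..3]=01010110 (head:    ^)
Step 5: in state C at pos -1, read 1 -> (C,1)->write 0,move L,goto B. Now: state=B, head=-2, tape[-4..3]=01000110 (head:   ^)
Step 6: in state B at pos -2, read 0 -> (B,0)->write 0,move L,goto C. Now: state=C, head=-3, tape[-4..3]=01000110 (head:  ^)
Step 7: in state C at pos -3, read 1 -> (C,1)->write 0,move L,goto B. Now: state=B, head=-4, tape[-5..3]=000000110 (head:  ^)
Step 8: in state B at pos -4, read 0 -> (B,0)->write 0,move L,goto C. Now: state=C, head=-5, tape[-6..3]=0000000110 (head:  ^)
Step 9: in state C at pos -5, read 0 -> (C,0)->write 1,move R,goto A. Now: state=A, head=-4, tape[-6..3]=0100000110 (head:   ^)
Cells containing 1 after step 9: {-5, 1, 2} -> 3 cell(s)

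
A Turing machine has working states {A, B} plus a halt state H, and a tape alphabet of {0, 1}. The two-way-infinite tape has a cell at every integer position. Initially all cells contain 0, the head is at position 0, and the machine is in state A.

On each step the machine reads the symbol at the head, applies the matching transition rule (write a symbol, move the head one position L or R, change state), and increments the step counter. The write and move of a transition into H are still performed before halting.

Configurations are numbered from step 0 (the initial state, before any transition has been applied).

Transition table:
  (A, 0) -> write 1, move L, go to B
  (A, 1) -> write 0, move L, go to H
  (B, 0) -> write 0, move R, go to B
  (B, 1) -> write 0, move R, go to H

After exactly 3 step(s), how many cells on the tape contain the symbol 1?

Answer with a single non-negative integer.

Answer: 0

Derivation:
Step 1: in state A at pos 0, read 0 -> (A,0)->write 1,move L,goto B. Now: state=B, head=-1, tape[-2..1]=0010 (head:  ^)
Step 2: in state B at pos -1, read 0 -> (B,0)->write 0,move R,goto B. Now: state=B, head=0, tape[-2..1]=0010 (head:   ^)
Step 3: in state B at pos 0, read 1 -> (B,1)->write 0,move R,goto H. Now: state=H, head=1, tape[-2..2]=00000 (head:    ^)
No cell contains 1 after step 3 -> 0 cell(s)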